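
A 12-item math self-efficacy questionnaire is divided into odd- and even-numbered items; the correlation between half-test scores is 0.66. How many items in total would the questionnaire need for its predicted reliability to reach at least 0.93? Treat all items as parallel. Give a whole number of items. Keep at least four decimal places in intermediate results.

Corrected full-test reliability: r_full = 2 × 0.66 / (1 + 0.66) ≈ 0.7952
Solve Spearman-Brown for n: n = 0.93(1 − 0.7952) / [0.7952(1 − 0.93)] = 3.4217
Items = 3.4217 × 12 ≈ 41.06 → 42

42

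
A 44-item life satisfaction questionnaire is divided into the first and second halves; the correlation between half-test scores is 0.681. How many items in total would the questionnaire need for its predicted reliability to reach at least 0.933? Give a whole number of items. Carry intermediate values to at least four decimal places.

Corrected full-test reliability: r_full = 2 × 0.681 / (1 + 0.681) ≈ 0.8102
n = r_tgt(1 − r_full) / [r_full(1 − r_tgt)] = 0.933 × 0.1898 / (0.8102 × 0.067) ≈ 3.2622
Required items = 3.2622 × 44 = 143.54, so 144 items.

144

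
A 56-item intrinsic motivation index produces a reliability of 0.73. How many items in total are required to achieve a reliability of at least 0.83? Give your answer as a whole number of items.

102

Spearman-Brown solved for the length factor n:
n = r_target (1 − r_old) / [ r_old (1 − r_target) ]
n = [0.83 × 0.27] / [0.73 × 0.17]
n = 0.2241 / 0.1241 ≈ 1.8058
Items needed = n × 56 = 1.8058 × 56 ≈ 101.12 → round up to 102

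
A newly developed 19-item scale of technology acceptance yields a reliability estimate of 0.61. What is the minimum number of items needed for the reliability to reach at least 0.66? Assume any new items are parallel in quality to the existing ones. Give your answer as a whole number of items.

24

n = 0.66 × (1 − 0.61) / [ 0.61 × (1 − 0.66) ]
n = 0.2574 / 0.2074 ≈ 1.2411
Items needed = n × 19 = 1.2411 × 19 ≈ 23.58 → round up to 24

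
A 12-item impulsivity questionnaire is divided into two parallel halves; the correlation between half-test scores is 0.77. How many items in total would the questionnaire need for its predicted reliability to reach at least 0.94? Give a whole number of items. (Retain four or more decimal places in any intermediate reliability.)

29

r_full = 2(0.77)/(1 + 0.77) = 0.8701
Solve Spearman-Brown for n: n = 0.94(1 − 0.8701) / [0.8701(1 − 0.94)] = 2.3389
Items = 2.3389 × 12 ≈ 28.07 → 29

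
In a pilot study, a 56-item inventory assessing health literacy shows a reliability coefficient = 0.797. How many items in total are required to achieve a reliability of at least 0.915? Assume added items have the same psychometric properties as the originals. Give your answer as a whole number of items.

154

Spearman-Brown solved for the length factor n:
n = r_target (1 − r_old) / [ r_old (1 − r_target) ]
n = 0.915(1 − 0.797) / [0.797(1 − 0.915)]
n = 0.185745 / 0.067745 ≈ 2.7418
2.7418 × 56 = 153.54 → 154 items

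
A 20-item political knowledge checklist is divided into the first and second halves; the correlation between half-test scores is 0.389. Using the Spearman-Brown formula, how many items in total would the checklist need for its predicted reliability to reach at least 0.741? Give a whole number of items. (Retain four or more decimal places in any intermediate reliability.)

Corrected full-test reliability: r_full = 2 × 0.389 / (1 + 0.389) ≈ 0.5601
n = r_tgt(1 − r_full) / [r_full(1 − r_tgt)] = 0.741 × 0.4399 / (0.5601 × 0.259) ≈ 2.2470
Required items = 2.2470 × 20 = 44.94, so 45 items.

45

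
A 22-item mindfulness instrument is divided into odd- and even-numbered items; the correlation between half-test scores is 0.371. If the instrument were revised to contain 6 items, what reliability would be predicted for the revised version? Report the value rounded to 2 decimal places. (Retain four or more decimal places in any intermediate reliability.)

Full-test reliability from the split-half r: r_full = 2(0.371)/(1 + 0.371) = 0.5412
Length factor from 22 to 6 items: n = 6/22 = 0.2727
r_new = n·r_full / (1 + (n − 1)·r_full) = 0.1476 / 0.6064 ≈ 0.2434

0.24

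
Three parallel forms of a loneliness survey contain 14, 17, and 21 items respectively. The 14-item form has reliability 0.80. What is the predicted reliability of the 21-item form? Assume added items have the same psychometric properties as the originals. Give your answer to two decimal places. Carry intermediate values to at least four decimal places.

The 17-item form is not needed; work directly from the 14-item form with n = 21/14 = 1.5000.
r_{21} = n·r / (1 + (n − 1)·r) = 1.2000 / 1.4000 ≈ 0.8571

0.86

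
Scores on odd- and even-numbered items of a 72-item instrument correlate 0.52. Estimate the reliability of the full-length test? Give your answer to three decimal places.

The full test is twice the length of either half (n = 2).
r_full = 2(0.52) / (1 + 0.52)
r_full = 1.0400 / 1.5200 ≈ 0.6842

0.684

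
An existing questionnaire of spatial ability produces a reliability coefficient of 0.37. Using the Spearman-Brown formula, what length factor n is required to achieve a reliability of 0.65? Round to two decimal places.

3.16

n = [0.65 × 0.63] / [0.37 × 0.35]
n = 0.4095 / 0.1295 ≈ 3.1622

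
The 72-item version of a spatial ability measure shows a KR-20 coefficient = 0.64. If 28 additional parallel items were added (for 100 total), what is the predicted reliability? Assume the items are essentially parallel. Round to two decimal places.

n = 100/72 = 1.3889
Spearman-Brown: r_new = n·r / (1 + (n − 1)·r)
r_new = (1.3889 × 0.64) / (1 + (1.3889 − 1) × 0.64)
r_new = 0.8889 / 1.2489 ≈ 0.7117

0.71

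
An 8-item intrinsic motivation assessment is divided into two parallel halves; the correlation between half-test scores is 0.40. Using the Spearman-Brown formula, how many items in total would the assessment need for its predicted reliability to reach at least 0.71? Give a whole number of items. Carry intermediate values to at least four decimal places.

15

Corrected full-test reliability: r_full = 2 × 0.40 / (1 + 0.40) ≈ 0.5714
Solve Spearman-Brown for n: n = 0.71(1 − 0.5714) / [0.5714(1 − 0.71)] = 1.8364
Items = 1.8364 × 8 ≈ 14.69 → 15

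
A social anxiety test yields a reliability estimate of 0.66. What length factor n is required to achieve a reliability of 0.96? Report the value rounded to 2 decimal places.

12.36

n = 0.96(1 − 0.66) / [0.66(1 − 0.96)]
  = 0.3264 / 0.0264 = 12.3636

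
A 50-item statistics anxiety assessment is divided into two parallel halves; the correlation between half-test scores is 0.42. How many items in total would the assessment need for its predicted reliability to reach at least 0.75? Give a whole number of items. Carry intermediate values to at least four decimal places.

r_full = 2(0.42)/(1 + 0.42) = 0.5915
Solve Spearman-Brown for n: n = 0.75(1 − 0.5915) / [0.5915(1 − 0.75)] = 2.0719
Required items = 2.0719 × 50 = 103.59, so 104 items.

104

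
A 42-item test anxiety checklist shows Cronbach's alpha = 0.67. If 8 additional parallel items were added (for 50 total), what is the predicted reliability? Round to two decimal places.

0.71

Length ratio n = 50/42 = 1.1905
Apply the Spearman-Brown prophecy formula, r' = nr / [1 + (n − 1)r]:
r_new = 1.1905·0.67 / [1 + (1.1905 − 1)·0.67]
     = 0.7976 / 1.1276 = 0.7073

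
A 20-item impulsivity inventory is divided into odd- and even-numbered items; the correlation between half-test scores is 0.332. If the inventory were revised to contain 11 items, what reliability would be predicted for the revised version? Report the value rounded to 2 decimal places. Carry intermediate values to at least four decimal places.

0.35

Spearman-Brown correction (n = 2): r_full = 2·0.332/(1 + 0.332) = 0.4985
Length factor from 20 to 11 items: n = 11/20 = 0.5500
r_new = n·r_full / (1 + (n − 1)·r_full) = 0.2742 / 0.7757 ≈ 0.3535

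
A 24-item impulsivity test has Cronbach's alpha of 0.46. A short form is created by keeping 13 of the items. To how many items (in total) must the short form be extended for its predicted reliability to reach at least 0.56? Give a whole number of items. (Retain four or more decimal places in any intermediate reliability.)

36

Short-form reliability: n = 13/24 = 0.5417; r_13 = n·r/(1+(n−1)r) ≈ 0.3157
Length factor from the short form to reach 0.56: n' = 0.56(1 − 0.3157) / [0.3157(1 − 0.56)] ≈ 2.7587
Items = 2.7587 × 13 ≈ 35.86 → 36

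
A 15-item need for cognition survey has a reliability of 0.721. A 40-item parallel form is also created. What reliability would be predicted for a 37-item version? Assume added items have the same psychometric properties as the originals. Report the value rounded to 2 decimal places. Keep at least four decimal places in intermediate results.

0.86

The 40-item form is not needed; work directly from the 15-item form with n = 37/15 = 2.4667.
r_{37} = n·r / (1 + (n − 1)·r) = 1.7785 / 2.0575 ≈ 0.8644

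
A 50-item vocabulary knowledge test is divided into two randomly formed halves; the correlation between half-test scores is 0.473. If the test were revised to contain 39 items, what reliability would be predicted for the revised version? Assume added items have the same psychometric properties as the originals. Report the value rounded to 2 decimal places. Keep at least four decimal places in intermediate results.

0.58

Full-test reliability from the split-half r: r_full = 2(0.473)/(1 + 0.473) = 0.6422
Then adjust to 39 items: n = 39/50 = 0.7800
r_new = n·r_full / (1 + (n − 1)·r_full) = 0.5009 / 0.8587 ≈ 0.5833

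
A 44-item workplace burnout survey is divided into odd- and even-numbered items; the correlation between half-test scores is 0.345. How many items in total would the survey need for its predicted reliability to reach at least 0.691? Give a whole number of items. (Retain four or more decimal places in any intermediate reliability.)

94

Corrected full-test reliability: r_full = 2 × 0.345 / (1 + 0.345) ≈ 0.5130
Solve Spearman-Brown for n: n = 0.691(1 − 0.5130) / [0.5130(1 − 0.691)] = 2.1229
Required items = 2.1229 × 44 = 93.41, so 94 items.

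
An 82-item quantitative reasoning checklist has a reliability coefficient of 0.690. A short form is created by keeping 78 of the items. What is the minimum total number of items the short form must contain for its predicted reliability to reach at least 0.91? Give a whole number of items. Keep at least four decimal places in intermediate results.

Short-form reliability: n = 78/82 = 0.9512; r_78 = n·r/(1+(n−1)r) ≈ 0.6792
Then solve for n' with r_old = 0.6792, r_target = 0.91: n' = 0.91(1 − 0.6792)/[0.6792(1 − 0.91)] = 4.7757
Items = 4.7757 × 78 ≈ 372.50 → 373

373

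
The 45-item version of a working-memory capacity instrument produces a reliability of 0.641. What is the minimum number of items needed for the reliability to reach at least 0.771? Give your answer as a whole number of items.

85

n = 0.771(1 − 0.641) / [0.641(1 − 0.771)]
  = 0.276789 / 0.146789 = 1.8856
Items needed = n × 45 = 1.8856 × 45 ≈ 84.85 → round up to 85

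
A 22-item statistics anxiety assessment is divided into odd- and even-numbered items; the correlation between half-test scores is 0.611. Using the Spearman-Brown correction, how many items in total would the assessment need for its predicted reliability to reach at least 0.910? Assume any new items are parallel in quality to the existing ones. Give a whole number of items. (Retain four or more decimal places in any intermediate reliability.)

Corrected full-test reliability: r_full = 2 × 0.611 / (1 + 0.611) ≈ 0.7585
Solve Spearman-Brown for n: n = 0.910(1 − 0.7585) / [0.7585(1 − 0.910)] = 3.2193
Items = 3.2193 × 22 ≈ 70.82 → 71

71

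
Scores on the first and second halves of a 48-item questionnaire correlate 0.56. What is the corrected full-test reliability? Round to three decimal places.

0.718

The full test is twice the length of either half (n = 2).
r_full = 2(0.56) / (1 + 0.56)
       = 1.1200 / 1.5600 = 0.7179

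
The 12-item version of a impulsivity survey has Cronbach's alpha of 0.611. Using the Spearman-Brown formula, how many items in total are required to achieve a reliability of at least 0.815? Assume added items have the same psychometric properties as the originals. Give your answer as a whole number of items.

Spearman-Brown solved for the length factor n:
n = r_target (1 − r_old) / [ r_old (1 − r_target) ]
n = [0.815 × 0.389] / [0.611 × 0.185]
  = 0.317035 / 0.113035 = 2.8048
2.8048 × 12 = 33.66 → 34 items

34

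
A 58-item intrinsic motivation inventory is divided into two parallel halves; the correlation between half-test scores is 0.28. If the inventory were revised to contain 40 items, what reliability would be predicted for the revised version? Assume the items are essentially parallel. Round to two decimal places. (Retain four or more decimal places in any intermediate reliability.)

0.35

Full-test reliability from the split-half r: r_full = 2(0.28)/(1 + 0.28) = 0.4375
Then adjust to 40 items: n = 40/58 = 0.6897
r_new = n·r_full / (1 + (n − 1)·r_full) = 0.3017 / 0.8642 ≈ 0.3491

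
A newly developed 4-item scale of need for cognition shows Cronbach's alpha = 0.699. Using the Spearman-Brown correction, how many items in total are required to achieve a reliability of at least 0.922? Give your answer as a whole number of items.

21

n = 0.922(1 − 0.699) / [0.699(1 − 0.922)]
n = 0.277522 / 0.054522 ≈ 5.0901
So the test needs 5.0901 × 4 ≈ 20.36 items; rounding up, 21.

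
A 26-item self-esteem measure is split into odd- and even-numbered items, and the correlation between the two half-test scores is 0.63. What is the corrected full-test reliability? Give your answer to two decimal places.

0.77

r_full = 2(0.63) / (1 + 0.63)
r_full = 1.2600 / 1.6300 ≈ 0.7730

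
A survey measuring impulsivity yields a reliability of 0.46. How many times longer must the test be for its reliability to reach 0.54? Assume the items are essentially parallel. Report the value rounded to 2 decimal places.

Invert Spearman-Brown to solve for n:
n = r_target (1 − r_old) / [ r_old (1 − r_target) ]
n = 0.54 × (1 − 0.46) / [ 0.46 × (1 − 0.54) ]
  = 0.2916 / 0.2116 = 1.3781

1.38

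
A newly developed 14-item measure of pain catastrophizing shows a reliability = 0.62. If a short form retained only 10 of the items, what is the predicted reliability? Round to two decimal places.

Length ratio n = 10/14 = 0.7143
r_new = (0.7143 × 0.62) / (1 + (0.7143 − 1) × 0.62)
r_new = 0.4429 / 0.8229 ≈ 0.5382

0.54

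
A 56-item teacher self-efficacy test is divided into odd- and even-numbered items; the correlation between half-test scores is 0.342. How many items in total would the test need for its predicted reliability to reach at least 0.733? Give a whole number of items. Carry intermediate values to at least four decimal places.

r_full = 2(0.342)/(1 + 0.342) = 0.5097
n = r_tgt(1 − r_full) / [r_full(1 − r_tgt)] = 0.733 × 0.4903 / (0.5097 × 0.267) ≈ 2.6408
Items = 2.6408 × 56 ≈ 147.88 → 148

148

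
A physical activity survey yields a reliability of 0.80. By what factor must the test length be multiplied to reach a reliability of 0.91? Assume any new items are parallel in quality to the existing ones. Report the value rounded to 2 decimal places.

2.53

Spearman-Brown solved for the length factor n:
n = r*(1 − r) / [ r (1 − r*) ]
n = 0.91 × (1 − 0.80) / [ 0.80 × (1 − 0.91) ]
  = 0.1820 / 0.0720 = 2.5278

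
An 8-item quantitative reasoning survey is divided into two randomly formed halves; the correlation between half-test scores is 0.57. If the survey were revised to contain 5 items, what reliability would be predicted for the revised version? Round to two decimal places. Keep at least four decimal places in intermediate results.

0.62

First correct the split-half correlation to full-test reliability: r_full = 2 × 0.57 / (1 + 0.57) ≈ 0.7261
Then adjust to 5 items: n = 5/8 = 0.6250
r_new = n·r_full / (1 + (n − 1)·r_full) = 0.4538 / 0.7277 ≈ 0.6236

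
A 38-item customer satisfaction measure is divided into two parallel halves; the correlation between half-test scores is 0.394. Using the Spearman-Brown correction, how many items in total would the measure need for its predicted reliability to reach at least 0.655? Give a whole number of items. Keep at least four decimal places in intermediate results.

56

r_full = 2(0.394)/(1 + 0.394) = 0.5653
n = r_tgt(1 − r_full) / [r_full(1 − r_tgt)] = 0.655 × 0.4347 / (0.5653 × 0.345) ≈ 1.4599
Items = 1.4599 × 38 ≈ 55.48 → 56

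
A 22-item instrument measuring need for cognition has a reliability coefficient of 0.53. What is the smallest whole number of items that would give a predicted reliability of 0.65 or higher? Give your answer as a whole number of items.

Spearman-Brown solved for the length factor n:
n = r*(1 − r) / [ r (1 − r*) ]
n = 0.65 × (1 − 0.53) / [ 0.53 × (1 − 0.65) ]
n = 0.3055 / 0.1855 ≈ 1.6469
1.6469 × 22 = 36.23 → 37 items

37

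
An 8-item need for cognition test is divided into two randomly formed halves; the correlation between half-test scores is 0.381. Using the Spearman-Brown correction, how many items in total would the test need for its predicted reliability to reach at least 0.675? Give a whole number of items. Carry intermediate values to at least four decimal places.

r_full = 2(0.381)/(1 + 0.381) = 0.5518
Solve Spearman-Brown for n: n = 0.675(1 − 0.5518) / [0.5518(1 − 0.675)] = 1.6870
Required items = 1.6870 × 8 = 13.50, so 14 items.

14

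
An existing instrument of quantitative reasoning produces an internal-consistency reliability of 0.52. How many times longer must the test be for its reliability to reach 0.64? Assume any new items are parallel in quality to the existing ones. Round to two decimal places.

Spearman-Brown solved for the length factor n:
n = r_target (1 − r_old) / [ r_old (1 − r_target) ]
n = 0.64(1 − 0.52) / [0.52(1 − 0.64)]
n = 0.3072 / 0.1872 ≈ 1.6410

1.64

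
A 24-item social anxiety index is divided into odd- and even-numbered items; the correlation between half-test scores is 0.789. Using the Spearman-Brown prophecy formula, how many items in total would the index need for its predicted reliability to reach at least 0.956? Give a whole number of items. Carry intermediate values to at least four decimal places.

Corrected full-test reliability: r_full = 2 × 0.789 / (1 + 0.789) ≈ 0.8821
Solve Spearman-Brown for n: n = 0.956(1 − 0.8821) / [0.8821(1 − 0.956)] = 2.9040
Items = 2.9040 × 24 ≈ 69.70 → 70

70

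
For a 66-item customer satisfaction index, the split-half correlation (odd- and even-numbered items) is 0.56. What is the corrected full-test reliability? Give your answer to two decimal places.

The full test is twice the length of either half (n = 2).
r_full = 2r_hh / (1 + r_hh) = 2 × 0.56 / (1 + 0.56)
       = 1.1200 / 1.5600 = 0.7179

0.72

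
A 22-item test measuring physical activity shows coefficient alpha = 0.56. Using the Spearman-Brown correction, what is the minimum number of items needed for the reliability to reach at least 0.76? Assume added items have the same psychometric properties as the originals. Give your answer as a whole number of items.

55

Spearman-Brown solved for the length factor n:
n = r_target (1 − r_old) / [ r_old (1 − r_target) ]
n = [0.76 × 0.44] / [0.56 × 0.24]
n = 0.3344 / 0.1344 ≈ 2.4881
So the test needs 2.4881 × 22 ≈ 54.74 items; rounding up, 55.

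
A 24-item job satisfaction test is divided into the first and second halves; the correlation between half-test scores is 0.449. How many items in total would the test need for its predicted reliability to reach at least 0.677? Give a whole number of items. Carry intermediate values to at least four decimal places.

Corrected full-test reliability: r_full = 2 × 0.449 / (1 + 0.449) ≈ 0.6197
n = r_tgt(1 − r_full) / [r_full(1 − r_tgt)] = 0.677 × 0.3803 / (0.6197 × 0.323) ≈ 1.2863
Required items = 1.2863 × 24 = 30.87, so 31 items.

31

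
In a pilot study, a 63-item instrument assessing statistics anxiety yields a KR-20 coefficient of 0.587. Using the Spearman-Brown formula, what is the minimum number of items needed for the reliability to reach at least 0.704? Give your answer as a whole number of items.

106

n = [0.704 × 0.413] / [0.587 × 0.296]
n = 0.290752 / 0.173752 ≈ 1.6734
So the test needs 1.6734 × 63 ≈ 105.42 items; rounding up, 106.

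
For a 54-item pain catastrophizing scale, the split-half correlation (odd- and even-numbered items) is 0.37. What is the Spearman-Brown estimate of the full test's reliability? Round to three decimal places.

0.540

Apply the Spearman-Brown correction with n = 2:
r_full = 2r_hh / (1 + r_hh) = 2 × 0.37 / (1 + 0.37)
       = 0.7400 / 1.3700 = 0.5401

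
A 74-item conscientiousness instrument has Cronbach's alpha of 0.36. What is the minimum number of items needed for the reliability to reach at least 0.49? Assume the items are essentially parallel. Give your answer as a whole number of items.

127

n = [0.49 × 0.64] / [0.36 × 0.51]
  = 0.3136 / 0.1836 = 1.7081
So the test needs 1.7081 × 74 ≈ 126.40 items; rounding up, 127.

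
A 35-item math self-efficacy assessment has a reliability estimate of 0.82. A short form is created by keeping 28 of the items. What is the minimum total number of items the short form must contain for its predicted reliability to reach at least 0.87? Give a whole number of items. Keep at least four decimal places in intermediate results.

Short-form reliability: n = 28/35 = 0.8000; r_28 = n·r/(1+(n−1)r) ≈ 0.7847
Then solve for n' with r_old = 0.7847, r_target = 0.87: n' = 0.87(1 − 0.7847)/[0.7847(1 − 0.87)] = 1.8362
Items = 1.8362 × 28 ≈ 51.41 → 52

52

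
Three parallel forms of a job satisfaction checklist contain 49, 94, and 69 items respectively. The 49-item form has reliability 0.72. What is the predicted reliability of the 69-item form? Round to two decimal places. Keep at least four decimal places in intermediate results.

Only the ratio of lengths matters: n = 69/49 = 1.4082
r_{69} = n·r / (1 + (n − 1)·r) = 1.0139 / 1.2939 ≈ 0.7836

0.78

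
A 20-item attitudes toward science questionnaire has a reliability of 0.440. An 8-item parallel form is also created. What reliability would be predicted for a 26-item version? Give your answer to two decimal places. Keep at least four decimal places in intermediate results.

0.51

Only the ratio of lengths matters: n = 26/20 = 1.3000
r_{26} = n·r / (1 + (n − 1)·r) = 0.5720 / 1.1320 ≈ 0.5053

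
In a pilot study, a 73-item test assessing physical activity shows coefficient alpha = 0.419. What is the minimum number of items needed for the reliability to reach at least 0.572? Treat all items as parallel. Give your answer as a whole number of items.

136

Invert Spearman-Brown to solve for n:
n = r*(1 − r) / [ r (1 − r*) ]
n = 0.572 × (1 − 0.419) / [ 0.419 × (1 − 0.572) ]
  = 0.332332 / 0.179332 = 1.8532
So the test needs 1.8532 × 73 ≈ 135.28 items; rounding up, 136.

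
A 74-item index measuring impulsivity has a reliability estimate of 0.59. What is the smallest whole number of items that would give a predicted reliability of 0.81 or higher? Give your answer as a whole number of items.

n = 0.81(1 − 0.59) / [0.59(1 − 0.81)]
n = 0.3321 / 0.1121 ≈ 2.9625
2.9625 × 74 = 219.22 → 220 items

220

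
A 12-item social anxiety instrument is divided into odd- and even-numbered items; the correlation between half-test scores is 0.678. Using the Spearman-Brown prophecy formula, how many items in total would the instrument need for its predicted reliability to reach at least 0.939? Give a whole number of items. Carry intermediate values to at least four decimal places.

Corrected full-test reliability: r_full = 2 × 0.678 / (1 + 0.678) ≈ 0.8081
Solve Spearman-Brown for n: n = 0.939(1 − 0.8081) / [0.8081(1 − 0.939)] = 3.6555
Items = 3.6555 × 12 ≈ 43.87 → 44

44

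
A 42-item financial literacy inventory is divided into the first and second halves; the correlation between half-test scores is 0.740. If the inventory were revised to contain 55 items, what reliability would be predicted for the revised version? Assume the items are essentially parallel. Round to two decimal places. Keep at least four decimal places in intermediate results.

Spearman-Brown correction (n = 2): r_full = 2·0.740/(1 + 0.740) = 0.8506
Then adjust to 55 items: n = 55/42 = 1.3095
r_new = n·r_full / (1 + (n − 1)·r_full) = 1.1139 / 1.2633 ≈ 0.8817

0.88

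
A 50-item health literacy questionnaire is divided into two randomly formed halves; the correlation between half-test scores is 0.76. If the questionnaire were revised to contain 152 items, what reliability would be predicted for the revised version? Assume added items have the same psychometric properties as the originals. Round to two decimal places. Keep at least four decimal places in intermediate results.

First correct the split-half correlation to full-test reliability: r_full = 2 × 0.76 / (1 + 0.76) ≈ 0.8636
Then adjust to 152 items: n = 152/50 = 3.0400
r_new = n·r_full / (1 + (n − 1)·r_full) = 2.6253 / 2.7617 ≈ 0.9506

0.95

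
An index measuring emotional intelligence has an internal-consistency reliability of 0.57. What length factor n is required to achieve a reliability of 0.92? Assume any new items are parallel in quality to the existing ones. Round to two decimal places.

Rearranging the Spearman-Brown formula for n,
n = r_target (1 − r_old) / [ r_old (1 − r_target) ]
n = [0.92 × 0.43] / [0.57 × 0.08]
  = 0.3956 / 0.0456 = 8.6754

8.68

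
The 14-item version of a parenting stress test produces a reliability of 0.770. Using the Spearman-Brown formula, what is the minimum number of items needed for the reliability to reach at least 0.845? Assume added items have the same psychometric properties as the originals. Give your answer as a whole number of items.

n = [0.845 × 0.230] / [0.770 × 0.155]
  = 0.194350 / 0.119350 = 1.6284
So the test needs 1.6284 × 14 ≈ 22.80 items; rounding up, 23.

23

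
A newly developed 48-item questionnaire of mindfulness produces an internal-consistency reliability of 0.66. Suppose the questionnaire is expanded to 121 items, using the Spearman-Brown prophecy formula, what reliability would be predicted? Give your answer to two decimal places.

n = 121/48 = 2.5208
Spearman-Brown: r_new = n·r / (1 + (n − 1)·r)
r_new = 2.5208·0.66 / [1 + (2.5208 − 1)·0.66]
     = 1.6637 / 2.0037 = 0.8303

0.83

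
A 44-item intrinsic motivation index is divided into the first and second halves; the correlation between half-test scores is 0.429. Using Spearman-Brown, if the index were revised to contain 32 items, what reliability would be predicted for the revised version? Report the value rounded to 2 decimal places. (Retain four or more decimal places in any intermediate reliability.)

0.52

Full-test reliability from the split-half r: r_full = 2(0.429)/(1 + 0.429) = 0.6004
Length factor from 44 to 32 items: n = 32/44 = 0.7273
r_new = n·r_full / (1 + (n − 1)·r_full) = 0.4367 / 0.8363 ≈ 0.5222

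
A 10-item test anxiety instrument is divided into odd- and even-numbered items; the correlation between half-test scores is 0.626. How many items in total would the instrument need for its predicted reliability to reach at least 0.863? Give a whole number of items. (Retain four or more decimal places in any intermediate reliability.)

19

Corrected full-test reliability: r_full = 2 × 0.626 / (1 + 0.626) ≈ 0.7700
n = r_tgt(1 − r_full) / [r_full(1 − r_tgt)] = 0.863 × 0.2300 / (0.7700 × 0.137) ≈ 1.8816
Items = 1.8816 × 10 ≈ 18.82 → 19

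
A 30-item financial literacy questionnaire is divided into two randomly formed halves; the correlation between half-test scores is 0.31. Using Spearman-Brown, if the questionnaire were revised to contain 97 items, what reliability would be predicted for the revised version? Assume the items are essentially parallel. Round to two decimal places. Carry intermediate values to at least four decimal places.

0.74

Full-test reliability from the split-half r: r_full = 2(0.31)/(1 + 0.31) = 0.4733
Then adjust to 97 items: n = 97/30 = 3.2333
r_new = n·r_full / (1 + (n − 1)·r_full) = 1.5303 / 2.0570 ≈ 0.7439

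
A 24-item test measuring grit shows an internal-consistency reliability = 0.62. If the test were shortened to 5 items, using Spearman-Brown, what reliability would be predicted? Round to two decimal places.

Length ratio n = 5/24 = 0.2083
By Spearman-Brown, r_new = n r / (1 + (n − 1) r).
r_new = (0.2083 × 0.62) / (1 + (0.2083 − 1) × 0.62)
     = 0.1291 / 0.5091 = 0.2536

0.25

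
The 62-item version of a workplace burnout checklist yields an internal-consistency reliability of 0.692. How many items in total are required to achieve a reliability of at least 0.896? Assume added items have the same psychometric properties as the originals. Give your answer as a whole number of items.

Invert Spearman-Brown to solve for n:
n = r*(1 − r) / [ r (1 − r*) ]
n = 0.896 × (1 − 0.692) / [ 0.692 × (1 − 0.896) ]
n = 0.275968 / 0.071968 ≈ 3.8346
So the test needs 3.8346 × 62 ≈ 237.75 items; rounding up, 238.

238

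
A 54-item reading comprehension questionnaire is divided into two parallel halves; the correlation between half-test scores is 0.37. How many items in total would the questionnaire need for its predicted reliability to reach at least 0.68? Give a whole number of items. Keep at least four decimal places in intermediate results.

Corrected full-test reliability: r_full = 2 × 0.37 / (1 + 0.37) ≈ 0.5401
Solve Spearman-Brown for n: n = 0.68(1 − 0.5401) / [0.5401(1 − 0.68)] = 1.8095
Required items = 1.8095 × 54 = 97.71, so 98 items.

98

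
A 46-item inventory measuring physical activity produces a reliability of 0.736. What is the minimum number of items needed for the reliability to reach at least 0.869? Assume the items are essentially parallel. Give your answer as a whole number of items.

110

Rearranging the Spearman-Brown formula for n,
n = r*(1 − r) / [ r (1 − r*) ]
n = 0.869 × (1 − 0.736) / [ 0.736 × (1 − 0.869) ]
n = 0.229416 / 0.096416 ≈ 2.3794
So the test needs 2.3794 × 46 ≈ 109.45 items; rounding up, 110.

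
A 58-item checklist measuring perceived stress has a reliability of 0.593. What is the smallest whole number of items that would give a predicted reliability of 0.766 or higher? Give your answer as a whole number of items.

n = 0.766 × (1 − 0.593) / [ 0.593 × (1 − 0.766) ]
n = 0.311762 / 0.138762 ≈ 2.2467
So the test needs 2.2467 × 58 ≈ 130.31 items; rounding up, 131.

131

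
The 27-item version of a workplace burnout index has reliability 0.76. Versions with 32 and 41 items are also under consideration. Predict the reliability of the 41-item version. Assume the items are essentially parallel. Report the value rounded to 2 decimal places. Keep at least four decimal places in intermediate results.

0.83

The 32-item form is not needed; work directly from the 27-item form with n = 41/27 = 1.5185.
r_{41} = n·r / (1 + (n − 1)·r) = 1.1541 / 1.3941 ≈ 0.8278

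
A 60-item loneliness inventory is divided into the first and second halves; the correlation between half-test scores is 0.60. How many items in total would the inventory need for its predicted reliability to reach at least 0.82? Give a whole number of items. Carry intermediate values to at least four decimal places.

92

Corrected full-test reliability: r_full = 2 × 0.60 / (1 + 0.60) ≈ 0.7500
n = r_tgt(1 − r_full) / [r_full(1 − r_tgt)] = 0.82 × 0.2500 / (0.7500 × 0.18) ≈ 1.5185
Items = 1.5185 × 60 ≈ 91.11 → 92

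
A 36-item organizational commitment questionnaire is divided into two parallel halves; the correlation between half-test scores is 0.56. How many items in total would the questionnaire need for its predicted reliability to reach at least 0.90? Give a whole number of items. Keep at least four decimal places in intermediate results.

r_full = 2(0.56)/(1 + 0.56) = 0.7179
n = r_tgt(1 − r_full) / [r_full(1 − r_tgt)] = 0.90 × 0.2821 / (0.7179 × 0.10) ≈ 3.5366
Required items = 3.5366 × 36 = 127.32, so 128 items.

128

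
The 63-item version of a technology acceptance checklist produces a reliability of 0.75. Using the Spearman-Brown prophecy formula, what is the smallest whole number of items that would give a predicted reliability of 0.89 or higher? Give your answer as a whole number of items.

n = 0.89(1 − 0.75) / [0.75(1 − 0.89)]
  = 0.2225 / 0.0825 = 2.6970
So the test needs 2.6970 × 63 ≈ 169.91 items; rounding up, 170.

170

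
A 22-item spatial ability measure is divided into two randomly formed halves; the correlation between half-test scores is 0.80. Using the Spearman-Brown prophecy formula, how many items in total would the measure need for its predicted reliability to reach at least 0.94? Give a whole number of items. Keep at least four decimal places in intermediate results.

r_full = 2(0.80)/(1 + 0.80) = 0.8889
Solve Spearman-Brown for n: n = 0.94(1 − 0.8889) / [0.8889(1 − 0.94)] = 1.9581
Required items = 1.9581 × 22 = 43.08, so 44 items.

44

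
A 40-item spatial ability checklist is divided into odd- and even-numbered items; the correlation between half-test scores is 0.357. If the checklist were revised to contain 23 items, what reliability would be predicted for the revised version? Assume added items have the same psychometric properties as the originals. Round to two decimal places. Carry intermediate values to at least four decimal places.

First correct the split-half correlation to full-test reliability: r_full = 2 × 0.357 / (1 + 0.357) ≈ 0.5262
Then adjust to 23 items: n = 23/40 = 0.5750
r_new = n·r_full / (1 + (n − 1)·r_full) = 0.3026 / 0.7764 ≈ 0.3897

0.39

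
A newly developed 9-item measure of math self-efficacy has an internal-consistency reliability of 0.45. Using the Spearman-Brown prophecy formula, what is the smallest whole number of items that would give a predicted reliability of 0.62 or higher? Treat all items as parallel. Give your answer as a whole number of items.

Invert Spearman-Brown to solve for n:
n = r_target (1 − r_old) / [ r_old (1 − r_target) ]
n = 0.62 × (1 − 0.45) / [ 0.45 × (1 − 0.62) ]
  = 0.3410 / 0.1710 = 1.9942
1.9942 × 9 = 17.95 → 18 items

18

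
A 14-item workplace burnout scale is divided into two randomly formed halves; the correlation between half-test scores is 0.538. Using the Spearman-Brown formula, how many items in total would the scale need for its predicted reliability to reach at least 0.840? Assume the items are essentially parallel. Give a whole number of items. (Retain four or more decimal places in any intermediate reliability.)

32

r_full = 2(0.538)/(1 + 0.538) = 0.6996
n = r_tgt(1 − r_full) / [r_full(1 − r_tgt)] = 0.840 × 0.3004 / (0.6996 × 0.160) ≈ 2.2543
Items = 2.2543 × 14 ≈ 31.56 → 32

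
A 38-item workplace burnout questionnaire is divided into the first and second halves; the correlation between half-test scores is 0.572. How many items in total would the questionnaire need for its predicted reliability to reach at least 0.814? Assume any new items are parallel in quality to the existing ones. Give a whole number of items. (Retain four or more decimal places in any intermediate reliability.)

63

Corrected full-test reliability: r_full = 2 × 0.572 / (1 + 0.572) ≈ 0.7277
Solve Spearman-Brown for n: n = 0.814(1 − 0.7277) / [0.7277(1 − 0.814)] = 1.6376
Required items = 1.6376 × 38 = 62.23, so 63 items.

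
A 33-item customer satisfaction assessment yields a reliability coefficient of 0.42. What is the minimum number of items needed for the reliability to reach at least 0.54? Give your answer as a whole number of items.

Spearman-Brown solved for the length factor n:
n = r_target (1 − r_old) / [ r_old (1 − r_target) ]
n = 0.54(1 − 0.42) / [0.42(1 − 0.54)]
  = 0.3132 / 0.1932 = 1.6211
1.6211 × 33 = 53.50 → 54 items

54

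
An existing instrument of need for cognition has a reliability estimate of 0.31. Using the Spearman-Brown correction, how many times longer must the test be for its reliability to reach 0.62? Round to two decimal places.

3.63

Spearman-Brown solved for the length factor n:
n = r*(1 − r) / [ r (1 − r*) ]
n = 0.62(1 − 0.31) / [0.31(1 − 0.62)]
  = 0.4278 / 0.1178 = 3.6316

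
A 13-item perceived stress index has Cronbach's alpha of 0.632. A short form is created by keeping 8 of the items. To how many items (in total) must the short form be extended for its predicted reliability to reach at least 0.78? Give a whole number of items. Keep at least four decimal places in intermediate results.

First, r for the 8-item form: n = 8/13 = 0.6154, so r_8 = 0.6154·0.632/(1 + (0.6154 − 1)·0.632) = 0.5138
Length factor from the short form to reach 0.78: n' = 0.78(1 − 0.5138) / [0.5138(1 − 0.78)] ≈ 3.3550
Items = 3.3550 × 8 ≈ 26.84 → 27

27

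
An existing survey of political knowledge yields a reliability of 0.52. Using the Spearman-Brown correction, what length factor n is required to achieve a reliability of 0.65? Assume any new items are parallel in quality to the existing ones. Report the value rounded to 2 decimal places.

1.71

Spearman-Brown solved for the length factor n:
n = r*(1 − r) / [ r (1 − r*) ]
n = 0.65(1 − 0.52) / [0.52(1 − 0.65)]
  = 0.3120 / 0.1820 = 1.7143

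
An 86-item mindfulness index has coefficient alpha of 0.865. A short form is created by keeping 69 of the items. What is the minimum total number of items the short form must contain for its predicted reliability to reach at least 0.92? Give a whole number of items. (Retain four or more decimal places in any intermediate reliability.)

155

Short-form reliability: n = 69/86 = 0.8023; r_69 = n·r/(1+(n−1)r) ≈ 0.8372
Length factor from the short form to reach 0.92: n' = 0.92(1 − 0.8372) / [0.8372(1 − 0.92)] ≈ 2.2363
Items = 2.2363 × 69 ≈ 154.30 → 155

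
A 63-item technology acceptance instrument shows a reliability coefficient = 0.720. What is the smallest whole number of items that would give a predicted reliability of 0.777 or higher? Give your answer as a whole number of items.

86

Spearman-Brown solved for the length factor n:
n = r*(1 − r) / [ r (1 − r*) ]
n = [0.777 × 0.280] / [0.720 × 0.223]
n = 0.217560 / 0.160560 ≈ 1.3550
Items needed = n × 63 = 1.3550 × 63 ≈ 85.36 → round up to 86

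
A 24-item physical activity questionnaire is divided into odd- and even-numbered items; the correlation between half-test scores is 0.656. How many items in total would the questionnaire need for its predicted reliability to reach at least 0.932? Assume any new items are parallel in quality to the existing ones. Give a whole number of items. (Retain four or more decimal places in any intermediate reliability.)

r_full = 2(0.656)/(1 + 0.656) = 0.7923
n = r_tgt(1 − r_full) / [r_full(1 − r_tgt)] = 0.932 × 0.2077 / (0.7923 × 0.068) ≈ 3.5930
Required items = 3.5930 × 24 = 86.23, so 87 items.

87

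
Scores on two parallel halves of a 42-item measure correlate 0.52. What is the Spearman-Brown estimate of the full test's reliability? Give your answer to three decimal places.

0.684

Each half is half the length of the full test, so the full test is n = 2 times a half.
r_full = 2r_hh / (1 + r_hh) = 2 × 0.52 / (1 + 0.52)
       = 1.0400 / 1.5200 = 0.6842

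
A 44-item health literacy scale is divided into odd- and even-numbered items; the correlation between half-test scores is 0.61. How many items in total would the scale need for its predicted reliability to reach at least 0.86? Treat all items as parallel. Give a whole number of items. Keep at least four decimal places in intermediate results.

Corrected full-test reliability: r_full = 2 × 0.61 / (1 + 0.61) ≈ 0.7578
Solve Spearman-Brown for n: n = 0.86(1 − 0.7578) / [0.7578(1 − 0.86)] = 1.9633
Required items = 1.9633 × 44 = 86.39, so 87 items.

87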